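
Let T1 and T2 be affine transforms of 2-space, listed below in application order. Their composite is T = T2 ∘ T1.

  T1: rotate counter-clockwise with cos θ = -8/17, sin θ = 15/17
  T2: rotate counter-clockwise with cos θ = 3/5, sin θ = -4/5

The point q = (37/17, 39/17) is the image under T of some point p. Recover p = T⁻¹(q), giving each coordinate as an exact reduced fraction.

p = (3, -1)

T1 = [-8/17 -15/17 0; 15/17 -8/17 0; 0 0 1]
T2·T1 = [36/85 -77/85 0; 77/85 36/85 0; 0 0 1]
det M = 1; M⁻¹ = [36/85 77/85 0; -77/85 36/85 0; 0 0 1]
M⁻¹ · (37/17, 39/17)ᵀ = (3, -1)ᵀ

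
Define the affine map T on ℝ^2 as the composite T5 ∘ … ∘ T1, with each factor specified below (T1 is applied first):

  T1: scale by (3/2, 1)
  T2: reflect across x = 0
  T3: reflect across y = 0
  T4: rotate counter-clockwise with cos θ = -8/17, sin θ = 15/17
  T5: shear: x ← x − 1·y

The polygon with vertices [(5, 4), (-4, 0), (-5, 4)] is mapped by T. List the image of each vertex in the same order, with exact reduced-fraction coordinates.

T1 scale by (3/2, 1): (5, 4) → (15/2, 4); (-4, 0) → (-6, 0); (-5, 4) → (-15/2, 4)
T2 reflect across x = 0: (15/2, 4) → (-15/2, 4); (-6, 0) → (6, 0); (-15/2, 4) → (15/2, 4)
T3 reflect across y = 0: (-15/2, 4) → (-15/2, -4); (6, 0) → (6, 0); (15/2, 4) → (15/2, -4)
T4 rotate counter-clockwise with cos θ = -8/17, sin θ = 15/17: (-15/2, -4) → (120/17, -161/34); (6, 0) → (-48/17, 90/17); (15/2, -4) → (0, 17/2)
T5 shear: x ← x − 1·y: (120/17, -161/34) → (401/34, -161/34); (-48/17, 90/17) → (-138/17, 90/17); (0, 17/2) → (-17/2, 17/2)

image vertices: (401/34, -161/34), (-138/17, 90/17), (-17/2, 17/2)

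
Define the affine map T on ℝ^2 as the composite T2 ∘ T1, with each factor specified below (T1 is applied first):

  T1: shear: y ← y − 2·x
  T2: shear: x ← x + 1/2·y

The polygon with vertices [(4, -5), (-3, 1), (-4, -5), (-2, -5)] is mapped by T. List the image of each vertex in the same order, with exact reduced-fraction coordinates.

image vertices: (-5/2, -13), (1/2, 7), (-5/2, 3), (-5/2, -1)

T1 shear: y ← y − 2·x: (4, -5) → (4, -13); (-3, 1) → (-3, 7); (-4, -5) → (-4, 3); (-2, -5) → (-2, -1)
T2 shear: x ← x + 1/2·y: (4, -13) → (-5/2, -13); (-3, 7) → (1/2, 7); (-4, 3) → (-5/2, 3); (-2, -1) → (-5/2, -1)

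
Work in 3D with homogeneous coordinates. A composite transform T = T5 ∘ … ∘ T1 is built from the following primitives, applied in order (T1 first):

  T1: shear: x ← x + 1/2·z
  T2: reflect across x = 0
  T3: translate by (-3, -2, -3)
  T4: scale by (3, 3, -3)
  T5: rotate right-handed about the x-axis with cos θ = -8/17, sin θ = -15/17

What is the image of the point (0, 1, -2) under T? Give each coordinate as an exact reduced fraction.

T1 shear: x ← x + 1/2·z: (0, 1, -2) → (-1, 1, -2)
T2 reflect across x = 0: (-1, 1, -2) → (1, 1, -2)
T3 translate by (-3, -2, -3): (1, 1, -2) → (-2, -1, -5)
T4 scale by (3, 3, -3): (-2, -1, -5) → (-6, -3, 15)
T5 rotate right-handed about the x-axis with cos θ = -8/17, sin θ = -15/17: (-6, -3, 15) → (-6, 249/17, -75/17)

T(p) = (-6, 249/17, -75/17)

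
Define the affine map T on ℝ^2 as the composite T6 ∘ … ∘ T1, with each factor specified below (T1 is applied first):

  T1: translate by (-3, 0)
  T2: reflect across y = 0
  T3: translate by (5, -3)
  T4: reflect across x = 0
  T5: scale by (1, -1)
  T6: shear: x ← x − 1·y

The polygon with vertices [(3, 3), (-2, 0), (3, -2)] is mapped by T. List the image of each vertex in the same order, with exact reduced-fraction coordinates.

image vertices: (-11, 6), (-3, 3), (-6, 1)

T1 translate by (-3, 0): (3, 3) → (0, 3); (-2, 0) → (-5, 0); (3, -2) → (0, -2)
T2 reflect across y = 0: (0, 3) → (0, -3); (-5, 0) → (-5, 0); (0, -2) → (0, 2)
T3 translate by (5, -3): (0, -3) → (5, -6); (-5, 0) → (0, -3); (0, 2) → (5, -1)
T4 reflect across x = 0: (5, -6) → (-5, -6); (0, -3) → (0, -3); (5, -1) → (-5, -1)
T5 scale by (1, -1): (-5, -6) → (-5, 6); (0, -3) → (0, 3); (-5, -1) → (-5, 1)
T6 shear: x ← x − 1·y: (-5, 6) → (-11, 6); (0, 3) → (-3, 3); (-5, 1) → (-6, 1)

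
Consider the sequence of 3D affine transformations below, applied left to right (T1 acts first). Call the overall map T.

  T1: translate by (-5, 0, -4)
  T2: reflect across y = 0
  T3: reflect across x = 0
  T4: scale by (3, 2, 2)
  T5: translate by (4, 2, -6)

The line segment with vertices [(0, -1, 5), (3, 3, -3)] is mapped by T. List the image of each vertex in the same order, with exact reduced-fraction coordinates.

image vertices: (19, 4, -4), (10, -4, -20)

T1 translate by (-5, 0, -4): (0, -1, 5) → (-5, -1, 1); (3, 3, -3) → (-2, 3, -7)
T2 reflect across y = 0: (-5, -1, 1) → (-5, 1, 1); (-2, 3, -7) → (-2, -3, -7)
T3 reflect across x = 0: (-5, 1, 1) → (5, 1, 1); (-2, -3, -7) → (2, -3, -7)
T4 scale by (3, 2, 2): (5, 1, 1) → (15, 2, 2); (2, -3, -7) → (6, -6, -14)
T5 translate by (4, 2, -6): (15, 2, 2) → (19, 4, -4); (6, -6, -14) → (10, -4, -20)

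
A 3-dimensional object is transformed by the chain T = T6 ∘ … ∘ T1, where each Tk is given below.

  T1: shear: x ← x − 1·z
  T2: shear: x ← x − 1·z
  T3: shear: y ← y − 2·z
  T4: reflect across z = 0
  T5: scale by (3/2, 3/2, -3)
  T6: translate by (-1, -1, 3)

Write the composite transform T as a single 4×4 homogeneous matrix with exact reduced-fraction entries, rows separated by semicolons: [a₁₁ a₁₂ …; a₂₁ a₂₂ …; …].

T1 = [1 0 -1 0; 0 1 0 0; 0 0 1 0; 0 0 0 1]
T2·T1 = [1 0 -2 0; 0 1 0 0; 0 0 1 0; 0 0 0 1]
T3·…·T1 = [1 0 -2 0; 0 1 -2 0; 0 0 1 0; 0 0 0 1]
T4·…·T1 = [1 0 -2 0; 0 1 -2 0; 0 0 -1 0; 0 0 0 1]
T5·…·T1 = [3/2 0 -3 0; 0 3/2 -3 0; 0 0 3 0; 0 0 0 1]
T6·…·T1 = [3/2 0 -3 -1; 0 3/2 -3 -1; 0 0 3 3; 0 0 0 1]

T = [3/2 0 -3 -1; 0 3/2 -3 -1; 0 0 3 3; 0 0 0 1]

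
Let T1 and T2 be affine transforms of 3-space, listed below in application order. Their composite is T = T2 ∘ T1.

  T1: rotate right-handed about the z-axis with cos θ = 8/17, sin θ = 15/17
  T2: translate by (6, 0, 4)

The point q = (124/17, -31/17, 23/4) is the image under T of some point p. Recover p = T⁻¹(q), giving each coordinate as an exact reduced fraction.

T1 = [8/17 -15/17 0 0; 15/17 8/17 0 0; 0 0 1 0; 0 0 0 1]
T2·T1 = [8/17 -15/17 0 6; 15/17 8/17 0 0; 0 0 1 4; 0 0 0 1]
det M = 1; M⁻¹ = [8/17 15/17 0 -48/17; -15/17 8/17 0 90/17; 0 0 1 -4; 0 0 0 1]
M⁻¹ · (124/17, -31/17, 23/4)ᵀ = (-1, -2, 7/4)ᵀ

p = (-1, -2, 7/4)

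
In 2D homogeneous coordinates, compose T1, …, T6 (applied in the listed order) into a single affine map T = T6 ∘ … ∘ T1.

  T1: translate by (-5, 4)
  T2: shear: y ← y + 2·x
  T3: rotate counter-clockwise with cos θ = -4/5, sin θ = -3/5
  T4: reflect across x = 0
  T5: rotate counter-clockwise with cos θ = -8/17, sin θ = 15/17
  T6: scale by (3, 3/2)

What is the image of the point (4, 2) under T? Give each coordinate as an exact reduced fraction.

T(p) = (57/5, -12/5)

T1 translate by (-5, 4): (4, 2) → (-1, 6)
T2 shear: y ← y + 2·x: (-1, 6) → (-1, 4)
T3 rotate counter-clockwise with cos θ = -4/5, sin θ = -3/5: (-1, 4) → (16/5, -13/5)
T4 reflect across x = 0: (16/5, -13/5) → (-16/5, -13/5)
T5 rotate counter-clockwise with cos θ = -8/17, sin θ = 15/17: (-16/5, -13/5) → (19/5, -8/5)
T6 scale by (3, 3/2): (19/5, -8/5) → (57/5, -12/5)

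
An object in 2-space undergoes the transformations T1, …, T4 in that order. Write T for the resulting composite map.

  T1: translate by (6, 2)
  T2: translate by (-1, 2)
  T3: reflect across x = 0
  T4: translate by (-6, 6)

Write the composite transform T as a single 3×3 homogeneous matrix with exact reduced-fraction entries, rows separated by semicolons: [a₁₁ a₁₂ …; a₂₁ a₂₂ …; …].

T1 = [1 0 6; 0 1 2; 0 0 1]
T2·T1 = [1 0 5; 0 1 4; 0 0 1]
T3·…·T1 = [-1 0 -5; 0 1 4; 0 0 1]
T4·…·T1 = [-1 0 -11; 0 1 10; 0 0 1]

T = [-1 0 -11; 0 1 10; 0 0 1]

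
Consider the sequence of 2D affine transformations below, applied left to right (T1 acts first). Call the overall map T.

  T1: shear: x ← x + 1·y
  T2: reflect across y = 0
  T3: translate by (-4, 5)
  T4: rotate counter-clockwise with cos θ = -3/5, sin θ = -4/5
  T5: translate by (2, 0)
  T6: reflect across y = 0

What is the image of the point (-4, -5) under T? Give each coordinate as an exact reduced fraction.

T(p) = (89/5, -22/5)

T1 shear: x ← x + 1·y: (-4, -5) → (-9, -5)
T2 reflect across y = 0: (-9, -5) → (-9, 5)
T3 translate by (-4, 5): (-9, 5) → (-13, 10)
T4 rotate counter-clockwise with cos θ = -3/5, sin θ = -4/5: (-13, 10) → (79/5, 22/5)
T5 translate by (2, 0): (79/5, 22/5) → (89/5, 22/5)
T6 reflect across y = 0: (89/5, 22/5) → (89/5, -22/5)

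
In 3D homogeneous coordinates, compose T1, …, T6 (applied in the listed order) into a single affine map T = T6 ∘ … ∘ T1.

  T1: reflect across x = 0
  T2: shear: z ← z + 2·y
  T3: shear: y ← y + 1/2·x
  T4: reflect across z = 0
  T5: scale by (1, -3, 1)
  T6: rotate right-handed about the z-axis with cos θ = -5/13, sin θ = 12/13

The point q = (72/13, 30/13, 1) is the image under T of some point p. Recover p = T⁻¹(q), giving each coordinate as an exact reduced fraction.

T1 = [-1 0 0 0; 0 1 0 0; 0 0 1 0; 0 0 0 1]
T2·T1 = [-1 0 0 0; 0 1 0 0; 0 2 1 0; 0 0 0 1]
T3·…·T1 = [-1 0 0 0; -1/2 1 0 0; 0 2 1 0; 0 0 0 1]
T4·…·T1 = [-1 0 0 0; -1/2 1 0 0; 0 -2 -1 0; 0 0 0 1]
T5·…·T1 = [-1 0 0 0; 3/2 -3 0 0; 0 -2 -1 0; 0 0 0 1]
T6·…·T1 = [-1 36/13 0 0; -3/2 15/13 0 0; 0 -2 -1 0; 0 0 0 1]
det M = -3; M⁻¹ = [5/13 -12/13 0 0; 1/2 -1/3 0 0; -1 2/3 -1 0; 0 0 0 1]
M⁻¹ · (72/13, 30/13, 1)ᵀ = (0, 2, -5)ᵀ

p = (0, 2, -5)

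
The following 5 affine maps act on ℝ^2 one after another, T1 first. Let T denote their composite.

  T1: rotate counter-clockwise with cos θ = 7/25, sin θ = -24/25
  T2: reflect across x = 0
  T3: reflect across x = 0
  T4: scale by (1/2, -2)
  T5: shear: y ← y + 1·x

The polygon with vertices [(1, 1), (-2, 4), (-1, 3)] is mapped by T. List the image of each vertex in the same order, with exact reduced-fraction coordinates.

image vertices: (31/50, 99/50), (41/25, -111/25), (13/10, -23/10)

T1 rotate counter-clockwise with cos θ = 7/25, sin θ = -24/25: (1, 1) → (31/25, -17/25); (-2, 4) → (82/25, 76/25); (-1, 3) → (13/5, 9/5)
T2 reflect across x = 0: (31/25, -17/25) → (-31/25, -17/25); (82/25, 76/25) → (-82/25, 76/25); (13/5, 9/5) → (-13/5, 9/5)
T3 reflect across x = 0: (-31/25, -17/25) → (31/25, -17/25); (-82/25, 76/25) → (82/25, 76/25); (-13/5, 9/5) → (13/5, 9/5)
T4 scale by (1/2, -2): (31/25, -17/25) → (31/50, 34/25); (82/25, 76/25) → (41/25, -152/25); (13/5, 9/5) → (13/10, -18/5)
T5 shear: y ← y + 1·x: (31/50, 34/25) → (31/50, 99/50); (41/25, -152/25) → (41/25, -111/25); (13/10, -18/5) → (13/10, -23/10)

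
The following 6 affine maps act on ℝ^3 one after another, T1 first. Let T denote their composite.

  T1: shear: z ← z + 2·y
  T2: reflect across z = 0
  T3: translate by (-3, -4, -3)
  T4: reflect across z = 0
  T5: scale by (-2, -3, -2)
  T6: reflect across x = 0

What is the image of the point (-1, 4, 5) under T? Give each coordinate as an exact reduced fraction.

T(p) = (-8, 0, -32)

T1 shear: z ← z + 2·y: (-1, 4, 5) → (-1, 4, 13)
T2 reflect across z = 0: (-1, 4, 13) → (-1, 4, -13)
T3 translate by (-3, -4, -3): (-1, 4, -13) → (-4, 0, -16)
T4 reflect across z = 0: (-4, 0, -16) → (-4, 0, 16)
T5 scale by (-2, -3, -2): (-4, 0, 16) → (8, 0, -32)
T6 reflect across x = 0: (8, 0, -32) → (-8, 0, -32)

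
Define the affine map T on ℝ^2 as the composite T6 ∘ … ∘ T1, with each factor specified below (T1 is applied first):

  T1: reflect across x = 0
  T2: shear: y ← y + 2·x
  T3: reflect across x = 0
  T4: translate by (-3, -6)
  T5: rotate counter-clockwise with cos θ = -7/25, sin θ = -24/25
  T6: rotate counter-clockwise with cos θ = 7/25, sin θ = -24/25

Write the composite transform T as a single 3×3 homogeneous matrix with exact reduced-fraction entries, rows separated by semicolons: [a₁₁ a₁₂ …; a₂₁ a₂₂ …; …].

T1 = [-1 0 0; 0 1 0; 0 0 1]
T2·T1 = [-1 0 0; -2 1 0; 0 0 1]
T3·…·T1 = [1 0 0; -2 1 0; 0 0 1]
T4·…·T1 = [1 0 -3; -2 1 -6; 0 0 1]
T5·…·T1 = [-11/5 24/25 -123/25; -2/5 -7/25 114/25; 0 0 1]
T6·…·T1 = [-1 0 3; 2 -1 6; 0 0 1]

T = [-1 0 3; 2 -1 6; 0 0 1]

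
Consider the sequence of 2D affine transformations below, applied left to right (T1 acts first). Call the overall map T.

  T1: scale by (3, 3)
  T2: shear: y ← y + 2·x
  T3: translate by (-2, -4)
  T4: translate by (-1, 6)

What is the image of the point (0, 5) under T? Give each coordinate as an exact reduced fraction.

T(p) = (-3, 17)

T1 scale by (3, 3): (0, 5) → (0, 15)
T2 shear: y ← y + 2·x: (0, 15) → (0, 15)
T3 translate by (-2, -4): (0, 15) → (-2, 11)
T4 translate by (-1, 6): (-2, 11) → (-3, 17)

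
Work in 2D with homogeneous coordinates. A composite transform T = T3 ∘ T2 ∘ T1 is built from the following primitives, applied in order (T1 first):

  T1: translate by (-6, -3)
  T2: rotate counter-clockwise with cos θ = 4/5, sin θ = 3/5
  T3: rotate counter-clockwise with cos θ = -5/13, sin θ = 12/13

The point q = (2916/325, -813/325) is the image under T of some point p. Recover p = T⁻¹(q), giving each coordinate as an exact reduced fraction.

p = (-3, 3/5)

T1 = [1 0 -6; 0 1 -3; 0 0 1]
T2·T1 = [4/5 -3/5 -3; 3/5 4/5 -6; 0 0 1]
T3·…·T1 = [-56/65 -33/65 87/13; 33/65 -56/65 -6/13; 0 0 1]
det M = 1; M⁻¹ = [-56/65 33/65 6; -33/65 -56/65 3; 0 0 1]
M⁻¹ · (2916/325, -813/325)ᵀ = (-3, 3/5)ᵀ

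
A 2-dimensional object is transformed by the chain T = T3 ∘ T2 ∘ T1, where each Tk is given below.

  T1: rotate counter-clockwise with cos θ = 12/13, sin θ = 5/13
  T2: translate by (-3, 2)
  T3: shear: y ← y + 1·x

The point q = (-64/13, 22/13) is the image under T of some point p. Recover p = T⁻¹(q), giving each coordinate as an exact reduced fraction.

p = (0, 5)

T1 = [12/13 -5/13 0; 5/13 12/13 0; 0 0 1]
T2·T1 = [12/13 -5/13 -3; 5/13 12/13 2; 0 0 1]
T3·…·T1 = [12/13 -5/13 -3; 17/13 7/13 -1; 0 0 1]
det M = 1; M⁻¹ = [7/13 5/13 2; -17/13 12/13 -3; 0 0 1]
M⁻¹ · (-64/13, 22/13)ᵀ = (0, 5)ᵀ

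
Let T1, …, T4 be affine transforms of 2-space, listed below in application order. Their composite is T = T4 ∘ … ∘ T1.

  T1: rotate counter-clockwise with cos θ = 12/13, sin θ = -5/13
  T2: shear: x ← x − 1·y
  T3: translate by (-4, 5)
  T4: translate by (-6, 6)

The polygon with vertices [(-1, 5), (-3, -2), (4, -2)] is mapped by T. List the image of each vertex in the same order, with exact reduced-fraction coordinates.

image vertices: (-14, 16), (-167/13, 134/13), (-48/13, 99/13)

T1 rotate counter-clockwise with cos θ = 12/13, sin θ = -5/13: (-1, 5) → (1, 5); (-3, -2) → (-46/13, -9/13); (4, -2) → (38/13, -44/13)
T2 shear: x ← x − 1·y: (1, 5) → (-4, 5); (-46/13, -9/13) → (-37/13, -9/13); (38/13, -44/13) → (82/13, -44/13)
T3 translate by (-4, 5): (-4, 5) → (-8, 10); (-37/13, -9/13) → (-89/13, 56/13); (82/13, -44/13) → (30/13, 21/13)
T4 translate by (-6, 6): (-8, 10) → (-14, 16); (-89/13, 56/13) → (-167/13, 134/13); (30/13, 21/13) → (-48/13, 99/13)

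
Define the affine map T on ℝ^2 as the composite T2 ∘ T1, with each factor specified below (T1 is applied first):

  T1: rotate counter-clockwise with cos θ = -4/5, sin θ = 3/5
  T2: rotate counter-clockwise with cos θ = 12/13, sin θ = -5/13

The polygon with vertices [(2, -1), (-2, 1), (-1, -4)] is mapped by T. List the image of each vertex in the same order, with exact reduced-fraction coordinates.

T1 rotate counter-clockwise with cos θ = -4/5, sin θ = 3/5: (2, -1) → (-1, 2); (-2, 1) → (1, -2); (-1, -4) → (16/5, 13/5)
T2 rotate counter-clockwise with cos θ = 12/13, sin θ = -5/13: (-1, 2) → (-2/13, 29/13); (1, -2) → (2/13, -29/13); (16/5, 13/5) → (257/65, 76/65)

image vertices: (-2/13, 29/13), (2/13, -29/13), (257/65, 76/65)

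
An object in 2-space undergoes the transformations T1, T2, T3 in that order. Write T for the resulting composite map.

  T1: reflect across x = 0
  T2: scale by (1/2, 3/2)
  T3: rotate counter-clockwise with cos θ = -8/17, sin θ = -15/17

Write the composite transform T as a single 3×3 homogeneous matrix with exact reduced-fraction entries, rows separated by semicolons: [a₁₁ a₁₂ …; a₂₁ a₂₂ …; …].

T = [4/17 45/34 0; 15/34 -12/17 0; 0 0 1]

T1 = [-1 0 0; 0 1 0; 0 0 1]
T2·T1 = [-1/2 0 0; 0 3/2 0; 0 0 1]
T3·…·T1 = [4/17 45/34 0; 15/34 -12/17 0; 0 0 1]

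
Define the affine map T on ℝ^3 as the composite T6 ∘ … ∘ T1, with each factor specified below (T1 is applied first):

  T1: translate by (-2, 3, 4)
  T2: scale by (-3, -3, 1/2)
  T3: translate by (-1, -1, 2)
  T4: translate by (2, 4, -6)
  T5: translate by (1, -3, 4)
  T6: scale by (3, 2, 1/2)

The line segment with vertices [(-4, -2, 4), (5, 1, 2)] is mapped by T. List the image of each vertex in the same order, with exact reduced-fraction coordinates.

T1 translate by (-2, 3, 4): (-4, -2, 4) → (-6, 1, 8); (5, 1, 2) → (3, 4, 6)
T2 scale by (-3, -3, 1/2): (-6, 1, 8) → (18, -3, 4); (3, 4, 6) → (-9, -12, 3)
T3 translate by (-1, -1, 2): (18, -3, 4) → (17, -4, 6); (-9, -12, 3) → (-10, -13, 5)
T4 translate by (2, 4, -6): (17, -4, 6) → (19, 0, 0); (-10, -13, 5) → (-8, -9, -1)
T5 translate by (1, -3, 4): (19, 0, 0) → (20, -3, 4); (-8, -9, -1) → (-7, -12, 3)
T6 scale by (3, 2, 1/2): (20, -3, 4) → (60, -6, 2); (-7, -12, 3) → (-21, -24, 3/2)

image vertices: (60, -6, 2), (-21, -24, 3/2)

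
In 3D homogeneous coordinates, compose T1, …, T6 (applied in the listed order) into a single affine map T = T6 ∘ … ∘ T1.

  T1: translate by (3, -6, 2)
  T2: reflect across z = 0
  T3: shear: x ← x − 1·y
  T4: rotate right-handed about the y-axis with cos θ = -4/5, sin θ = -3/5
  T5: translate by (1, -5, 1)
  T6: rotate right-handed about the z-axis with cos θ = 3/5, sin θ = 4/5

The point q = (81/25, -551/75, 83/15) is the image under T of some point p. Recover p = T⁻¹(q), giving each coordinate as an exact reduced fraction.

p = (5/3, 4, -4/3)

T1 = [1 0 0 3; 0 1 0 -6; 0 0 1 2; 0 0 0 1]
T2·T1 = [1 0 0 3; 0 1 0 -6; 0 0 -1 -2; 0 0 0 1]
T3·…·T1 = [1 -1 0 9; 0 1 0 -6; 0 0 -1 -2; 0 0 0 1]
T4·…·T1 = [-4/5 4/5 3/5 -6; 0 1 0 -6; 3/5 -3/5 4/5 7; 0 0 0 1]
T5·…·T1 = [-4/5 4/5 3/5 -5; 0 1 0 -11; 3/5 -3/5 4/5 8; 0 0 0 1]
T6·…·T1 = [-12/25 -8/25 9/25 29/5; -16/25 31/25 12/25 -53/5; 3/5 -3/5 4/5 8; 0 0 0 1]
det M = -1; M⁻¹ = [-32/25 -1/25 3/5 11/5; -4/5 3/5 0 11; 9/25 12/25 4/5 -17/5; 0 0 0 1]
M⁻¹ · (81/25, -551/75, 83/15)ᵀ = (5/3, 4, -4/3)ᵀ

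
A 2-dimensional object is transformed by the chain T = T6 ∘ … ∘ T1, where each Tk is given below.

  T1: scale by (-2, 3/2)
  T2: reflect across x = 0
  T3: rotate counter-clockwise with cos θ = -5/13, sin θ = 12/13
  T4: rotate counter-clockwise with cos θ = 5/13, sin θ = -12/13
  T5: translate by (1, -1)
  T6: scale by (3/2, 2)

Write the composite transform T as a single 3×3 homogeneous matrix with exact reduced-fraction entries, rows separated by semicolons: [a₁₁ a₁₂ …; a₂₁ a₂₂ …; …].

T = [357/169 -270/169 3/2; 480/169 357/169 -2; 0 0 1]

T1 = [-2 0 0; 0 3/2 0; 0 0 1]
T2·T1 = [2 0 0; 0 3/2 0; 0 0 1]
T3·…·T1 = [-10/13 -18/13 0; 24/13 -15/26 0; 0 0 1]
T4·…·T1 = [238/169 -180/169 0; 240/169 357/338 0; 0 0 1]
T5·…·T1 = [238/169 -180/169 1; 240/169 357/338 -1; 0 0 1]
T6·…·T1 = [357/169 -270/169 3/2; 480/169 357/169 -2; 0 0 1]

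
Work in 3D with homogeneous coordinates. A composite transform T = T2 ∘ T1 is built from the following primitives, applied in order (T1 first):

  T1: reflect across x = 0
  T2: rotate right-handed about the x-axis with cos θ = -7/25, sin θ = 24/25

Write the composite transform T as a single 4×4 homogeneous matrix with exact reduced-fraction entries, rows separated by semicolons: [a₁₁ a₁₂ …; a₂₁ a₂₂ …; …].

T1 = [-1 0 0 0; 0 1 0 0; 0 0 1 0; 0 0 0 1]
T2·T1 = [-1 0 0 0; 0 -7/25 -24/25 0; 0 24/25 -7/25 0; 0 0 0 1]

T = [-1 0 0 0; 0 -7/25 -24/25 0; 0 24/25 -7/25 0; 0 0 0 1]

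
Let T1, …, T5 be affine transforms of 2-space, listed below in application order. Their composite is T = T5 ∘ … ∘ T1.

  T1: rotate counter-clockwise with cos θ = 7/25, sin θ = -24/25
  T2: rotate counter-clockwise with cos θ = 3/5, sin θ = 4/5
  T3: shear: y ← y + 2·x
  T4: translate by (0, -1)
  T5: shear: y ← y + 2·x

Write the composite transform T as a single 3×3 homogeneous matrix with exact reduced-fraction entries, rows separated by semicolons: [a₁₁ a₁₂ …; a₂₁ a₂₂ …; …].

T = [117/125 44/125 0; 424/125 293/125 -1; 0 0 1]

T1 = [7/25 24/25 0; -24/25 7/25 0; 0 0 1]
T2·T1 = [117/125 44/125 0; -44/125 117/125 0; 0 0 1]
T3·…·T1 = [117/125 44/125 0; 38/25 41/25 0; 0 0 1]
T4·…·T1 = [117/125 44/125 0; 38/25 41/25 -1; 0 0 1]
T5·…·T1 = [117/125 44/125 0; 424/125 293/125 -1; 0 0 1]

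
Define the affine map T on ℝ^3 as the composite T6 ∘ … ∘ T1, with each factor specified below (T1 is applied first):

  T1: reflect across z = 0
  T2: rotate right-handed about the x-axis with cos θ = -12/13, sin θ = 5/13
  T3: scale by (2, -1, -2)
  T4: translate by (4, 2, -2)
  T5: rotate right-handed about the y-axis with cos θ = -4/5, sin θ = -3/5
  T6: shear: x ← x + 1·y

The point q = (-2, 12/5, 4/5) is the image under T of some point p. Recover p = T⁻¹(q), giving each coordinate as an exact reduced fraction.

T1 = [1 0 0 0; 0 1 0 0; 0 0 -1 0; 0 0 0 1]
T2·T1 = [1 0 0 0; 0 -12/13 5/13 0; 0 5/13 12/13 0; 0 0 0 1]
T3·…·T1 = [2 0 0 0; 0 12/13 -5/13 0; 0 -10/13 -24/13 0; 0 0 0 1]
T4·…·T1 = [2 0 0 4; 0 12/13 -5/13 2; 0 -10/13 -24/13 -2; 0 0 0 1]
T5·…·T1 = [-8/5 6/13 72/65 -2; 0 12/13 -5/13 2; 6/5 8/13 96/65 4; 0 0 0 1]
T6·…·T1 = [-8/5 18/13 47/65 0; 0 12/13 -5/13 2; 6/5 8/13 96/65 4; 0 0 0 1]
det M = -4; M⁻¹ = [-2/5 2/5 3/10 -2; 3/26 21/26 2/13 -29/13; 18/65 -43/65 24/65 -2/13; 0 0 0 1]
M⁻¹ · (-2, 12/5, 4/5)ᵀ = (0, -2/5, -2)ᵀ

p = (0, -2/5, -2)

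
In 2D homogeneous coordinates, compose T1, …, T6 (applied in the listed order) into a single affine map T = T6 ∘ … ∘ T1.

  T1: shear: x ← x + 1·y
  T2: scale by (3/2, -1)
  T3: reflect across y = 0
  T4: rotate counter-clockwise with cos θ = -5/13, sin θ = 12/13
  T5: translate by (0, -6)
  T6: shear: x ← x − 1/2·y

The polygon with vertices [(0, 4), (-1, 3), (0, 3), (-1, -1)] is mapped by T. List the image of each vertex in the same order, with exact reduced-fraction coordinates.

T1 shear: x ← x + 1·y: (0, 4) → (4, 4); (-1, 3) → (2, 3); (0, 3) → (3, 3); (-1, -1) → (-2, -1)
T2 scale by (3/2, -1): (4, 4) → (6, -4); (2, 3) → (3, -3); (3, 3) → (9/2, -3); (-2, -1) → (-3, 1)
T3 reflect across y = 0: (6, -4) → (6, 4); (3, -3) → (3, 3); (9/2, -3) → (9/2, 3); (-3, 1) → (-3, -1)
T4 rotate counter-clockwise with cos θ = -5/13, sin θ = 12/13: (6, 4) → (-6, 4); (3, 3) → (-51/13, 21/13); (9/2, 3) → (-9/2, 3); (-3, -1) → (27/13, -31/13)
T5 translate by (0, -6): (-6, 4) → (-6, -2); (-51/13, 21/13) → (-51/13, -57/13); (-9/2, 3) → (-9/2, -3); (27/13, -31/13) → (27/13, -109/13)
T6 shear: x ← x − 1/2·y: (-6, -2) → (-5, -2); (-51/13, -57/13) → (-45/26, -57/13); (-9/2, -3) → (-3, -3); (27/13, -109/13) → (163/26, -109/13)

image vertices: (-5, -2), (-45/26, -57/13), (-3, -3), (163/26, -109/13)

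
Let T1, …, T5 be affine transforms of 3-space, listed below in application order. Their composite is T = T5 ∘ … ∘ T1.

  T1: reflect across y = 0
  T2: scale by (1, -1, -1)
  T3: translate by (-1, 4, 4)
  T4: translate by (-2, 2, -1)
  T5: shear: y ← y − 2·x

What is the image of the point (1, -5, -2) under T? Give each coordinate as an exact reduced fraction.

T1 reflect across y = 0: (1, -5, -2) → (1, 5, -2)
T2 scale by (1, -1, -1): (1, 5, -2) → (1, -5, 2)
T3 translate by (-1, 4, 4): (1, -5, 2) → (0, -1, 6)
T4 translate by (-2, 2, -1): (0, -1, 6) → (-2, 1, 5)
T5 shear: y ← y − 2·x: (-2, 1, 5) → (-2, 5, 5)

T(p) = (-2, 5, 5)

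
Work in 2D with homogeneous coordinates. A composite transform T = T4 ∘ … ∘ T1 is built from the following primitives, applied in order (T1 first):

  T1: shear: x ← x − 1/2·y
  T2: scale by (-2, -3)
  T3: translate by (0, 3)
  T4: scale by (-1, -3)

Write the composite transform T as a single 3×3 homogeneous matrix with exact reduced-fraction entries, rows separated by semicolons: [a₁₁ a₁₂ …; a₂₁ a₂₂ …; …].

T1 = [1 -1/2 0; 0 1 0; 0 0 1]
T2·T1 = [-2 1 0; 0 -3 0; 0 0 1]
T3·…·T1 = [-2 1 0; 0 -3 3; 0 0 1]
T4·…·T1 = [2 -1 0; 0 9 -9; 0 0 1]

T = [2 -1 0; 0 9 -9; 0 0 1]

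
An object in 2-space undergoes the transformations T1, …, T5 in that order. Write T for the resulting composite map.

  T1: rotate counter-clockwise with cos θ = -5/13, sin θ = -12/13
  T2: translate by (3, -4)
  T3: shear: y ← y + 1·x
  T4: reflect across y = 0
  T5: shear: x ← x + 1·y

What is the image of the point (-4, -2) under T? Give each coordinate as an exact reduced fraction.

T1 rotate counter-clockwise with cos θ = -5/13, sin θ = -12/13: (-4, -2) → (-4/13, 58/13)
T2 translate by (3, -4): (-4/13, 58/13) → (35/13, 6/13)
T3 shear: y ← y + 1·x: (35/13, 6/13) → (35/13, 41/13)
T4 reflect across y = 0: (35/13, 41/13) → (35/13, -41/13)
T5 shear: x ← x + 1·y: (35/13, -41/13) → (-6/13, -41/13)

T(p) = (-6/13, -41/13)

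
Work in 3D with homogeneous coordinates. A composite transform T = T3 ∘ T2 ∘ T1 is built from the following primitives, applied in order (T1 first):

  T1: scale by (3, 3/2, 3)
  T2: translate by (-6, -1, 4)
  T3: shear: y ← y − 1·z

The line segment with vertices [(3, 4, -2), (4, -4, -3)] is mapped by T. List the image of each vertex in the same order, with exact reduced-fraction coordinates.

image vertices: (3, 7, -2), (6, -2, -5)

T1 scale by (3, 3/2, 3): (3, 4, -2) → (9, 6, -6); (4, -4, -3) → (12, -6, -9)
T2 translate by (-6, -1, 4): (9, 6, -6) → (3, 5, -2); (12, -6, -9) → (6, -7, -5)
T3 shear: y ← y − 1·z: (3, 5, -2) → (3, 7, -2); (6, -7, -5) → (6, -2, -5)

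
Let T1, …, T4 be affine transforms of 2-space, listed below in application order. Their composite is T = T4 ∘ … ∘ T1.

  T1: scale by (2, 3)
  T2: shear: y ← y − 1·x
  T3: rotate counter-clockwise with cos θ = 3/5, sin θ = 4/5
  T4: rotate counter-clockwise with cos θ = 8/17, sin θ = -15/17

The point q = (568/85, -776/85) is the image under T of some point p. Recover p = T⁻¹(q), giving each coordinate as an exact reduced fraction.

p = (4, 0)

T1 = [2 0 0; 0 3 0; 0 0 1]
T2·T1 = [2 0 0; -2 3 0; 0 0 1]
T3·…·T1 = [14/5 -12/5 0; 2/5 9/5 0; 0 0 1]
T4·…·T1 = [142/85 39/85 0; -194/85 252/85 0; 0 0 1]
det M = 6; M⁻¹ = [42/85 -13/170 0; 97/255 71/255 0; 0 0 1]
M⁻¹ · (568/85, -776/85)ᵀ = (4, 0)ᵀ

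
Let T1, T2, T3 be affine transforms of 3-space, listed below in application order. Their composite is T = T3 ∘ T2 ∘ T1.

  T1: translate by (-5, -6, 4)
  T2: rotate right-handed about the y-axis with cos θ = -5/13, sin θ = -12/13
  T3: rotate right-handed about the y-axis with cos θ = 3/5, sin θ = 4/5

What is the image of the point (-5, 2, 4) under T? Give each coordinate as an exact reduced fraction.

T1 translate by (-5, -6, 4): (-5, 2, 4) → (-10, -4, 8)
T2 rotate right-handed about the y-axis with cos θ = -5/13, sin θ = -12/13: (-10, -4, 8) → (-46/13, -4, -160/13)
T3 rotate right-handed about the y-axis with cos θ = 3/5, sin θ = 4/5: (-46/13, -4, -160/13) → (-778/65, -4, -296/65)

T(p) = (-778/65, -4, -296/65)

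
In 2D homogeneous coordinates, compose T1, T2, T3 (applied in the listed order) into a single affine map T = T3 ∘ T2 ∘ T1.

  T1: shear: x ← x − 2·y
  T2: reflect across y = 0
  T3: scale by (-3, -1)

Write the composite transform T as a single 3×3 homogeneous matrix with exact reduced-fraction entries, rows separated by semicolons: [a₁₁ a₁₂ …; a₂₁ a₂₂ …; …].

T1 = [1 -2 0; 0 1 0; 0 0 1]
T2·T1 = [1 -2 0; 0 -1 0; 0 0 1]
T3·…·T1 = [-3 6 0; 0 1 0; 0 0 1]

T = [-3 6 0; 0 1 0; 0 0 1]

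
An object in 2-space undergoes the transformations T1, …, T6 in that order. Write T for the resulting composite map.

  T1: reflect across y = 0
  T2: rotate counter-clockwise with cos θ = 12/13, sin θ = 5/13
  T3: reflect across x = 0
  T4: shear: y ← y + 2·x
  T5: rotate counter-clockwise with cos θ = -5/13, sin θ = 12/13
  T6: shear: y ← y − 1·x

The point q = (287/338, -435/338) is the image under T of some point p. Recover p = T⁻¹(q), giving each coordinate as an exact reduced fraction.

T1 = [1 0 0; 0 -1 0; 0 0 1]
T2·T1 = [12/13 5/13 0; 5/13 -12/13 0; 0 0 1]
T3·…·T1 = [-12/13 -5/13 0; 5/13 -12/13 0; 0 0 1]
T4·…·T1 = [-12/13 -5/13 0; -19/13 -22/13 0; 0 0 1]
T5·…·T1 = [288/169 289/169 0; -49/169 50/169 0; 0 0 1]
T6·…·T1 = [288/169 289/169 0; -337/169 -239/169 0; 0 0 1]
det M = 1; M⁻¹ = [-239/169 -289/169 0; 337/169 288/169 0; 0 0 1]
M⁻¹ · (287/338, -435/338)ᵀ = (1, -1/2)ᵀ

p = (1, -1/2)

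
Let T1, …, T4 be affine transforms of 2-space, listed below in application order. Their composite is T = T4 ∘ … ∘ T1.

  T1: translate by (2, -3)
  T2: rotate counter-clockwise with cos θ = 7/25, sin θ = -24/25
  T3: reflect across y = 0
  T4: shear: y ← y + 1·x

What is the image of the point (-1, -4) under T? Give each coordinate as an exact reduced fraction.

T(p) = (-161/25, -88/25)

T1 translate by (2, -3): (-1, -4) → (1, -7)
T2 rotate counter-clockwise with cos θ = 7/25, sin θ = -24/25: (1, -7) → (-161/25, -73/25)
T3 reflect across y = 0: (-161/25, -73/25) → (-161/25, 73/25)
T4 shear: y ← y + 1·x: (-161/25, 73/25) → (-161/25, -88/25)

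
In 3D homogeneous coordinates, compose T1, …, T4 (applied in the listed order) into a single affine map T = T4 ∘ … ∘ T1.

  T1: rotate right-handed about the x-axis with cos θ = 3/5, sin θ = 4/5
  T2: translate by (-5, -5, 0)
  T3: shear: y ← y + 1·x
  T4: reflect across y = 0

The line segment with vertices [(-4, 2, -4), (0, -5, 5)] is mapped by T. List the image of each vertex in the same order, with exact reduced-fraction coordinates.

image vertices: (-9, 48/5, -4/5), (-5, 17, -1)

T1 rotate right-handed about the x-axis with cos θ = 3/5, sin θ = 4/5: (-4, 2, -4) → (-4, 22/5, -4/5); (0, -5, 5) → (0, -7, -1)
T2 translate by (-5, -5, 0): (-4, 22/5, -4/5) → (-9, -3/5, -4/5); (0, -7, -1) → (-5, -12, -1)
T3 shear: y ← y + 1·x: (-9, -3/5, -4/5) → (-9, -48/5, -4/5); (-5, -12, -1) → (-5, -17, -1)
T4 reflect across y = 0: (-9, -48/5, -4/5) → (-9, 48/5, -4/5); (-5, -17, -1) → (-5, 17, -1)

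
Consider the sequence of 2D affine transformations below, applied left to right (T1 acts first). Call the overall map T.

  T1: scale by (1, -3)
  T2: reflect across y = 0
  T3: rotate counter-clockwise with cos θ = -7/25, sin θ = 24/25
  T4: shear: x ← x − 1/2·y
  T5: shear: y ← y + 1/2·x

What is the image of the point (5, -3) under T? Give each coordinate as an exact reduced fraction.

T1 scale by (1, -3): (5, -3) → (5, 9)
T2 reflect across y = 0: (5, 9) → (5, -9)
T3 rotate counter-clockwise with cos θ = -7/25, sin θ = 24/25: (5, -9) → (181/25, 183/25)
T4 shear: x ← x − 1/2·y: (181/25, 183/25) → (179/50, 183/25)
T5 shear: y ← y + 1/2·x: (179/50, 183/25) → (179/50, 911/100)

T(p) = (179/50, 911/100)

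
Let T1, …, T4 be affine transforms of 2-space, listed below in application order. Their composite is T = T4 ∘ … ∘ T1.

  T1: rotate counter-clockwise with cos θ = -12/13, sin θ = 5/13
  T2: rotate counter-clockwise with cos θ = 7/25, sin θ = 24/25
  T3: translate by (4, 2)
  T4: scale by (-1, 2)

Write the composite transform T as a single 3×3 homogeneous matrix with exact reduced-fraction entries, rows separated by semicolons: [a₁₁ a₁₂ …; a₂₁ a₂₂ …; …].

T = [204/325 -253/325 -4; -506/325 -408/325 4; 0 0 1]

T1 = [-12/13 -5/13 0; 5/13 -12/13 0; 0 0 1]
T2·T1 = [-204/325 253/325 0; -253/325 -204/325 0; 0 0 1]
T3·…·T1 = [-204/325 253/325 4; -253/325 -204/325 2; 0 0 1]
T4·…·T1 = [204/325 -253/325 -4; -506/325 -408/325 4; 0 0 1]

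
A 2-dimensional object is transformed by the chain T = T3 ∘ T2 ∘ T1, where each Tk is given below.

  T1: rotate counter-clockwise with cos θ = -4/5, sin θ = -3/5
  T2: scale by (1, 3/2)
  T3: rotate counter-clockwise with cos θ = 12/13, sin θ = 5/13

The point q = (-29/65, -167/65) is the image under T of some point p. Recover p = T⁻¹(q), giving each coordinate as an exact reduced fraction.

T1 = [-4/5 3/5 0; -3/5 -4/5 0; 0 0 1]
T2·T1 = [-4/5 3/5 0; -9/10 -6/5 0; 0 0 1]
T3·…·T1 = [-51/130 66/65 0; -74/65 -57/65 0; 0 0 1]
det M = 3/2; M⁻¹ = [-38/65 -44/65 0; 148/195 -17/65 0; 0 0 1]
M⁻¹ · (-29/65, -167/65)ᵀ = (2, 1/3)ᵀ

p = (2, 1/3)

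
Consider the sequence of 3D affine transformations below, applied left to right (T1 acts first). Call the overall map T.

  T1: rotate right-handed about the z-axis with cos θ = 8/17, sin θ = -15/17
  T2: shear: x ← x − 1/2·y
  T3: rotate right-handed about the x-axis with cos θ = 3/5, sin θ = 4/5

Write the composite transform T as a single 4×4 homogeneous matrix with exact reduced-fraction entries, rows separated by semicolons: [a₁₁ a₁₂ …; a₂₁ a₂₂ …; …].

T = [31/34 11/17 0 0; -9/17 24/85 -4/5 0; -12/17 32/85 3/5 0; 0 0 0 1]

T1 = [8/17 15/17 0 0; -15/17 8/17 0 0; 0 0 1 0; 0 0 0 1]
T2·T1 = [31/34 11/17 0 0; -15/17 8/17 0 0; 0 0 1 0; 0 0 0 1]
T3·…·T1 = [31/34 11/17 0 0; -9/17 24/85 -4/5 0; -12/17 32/85 3/5 0; 0 0 0 1]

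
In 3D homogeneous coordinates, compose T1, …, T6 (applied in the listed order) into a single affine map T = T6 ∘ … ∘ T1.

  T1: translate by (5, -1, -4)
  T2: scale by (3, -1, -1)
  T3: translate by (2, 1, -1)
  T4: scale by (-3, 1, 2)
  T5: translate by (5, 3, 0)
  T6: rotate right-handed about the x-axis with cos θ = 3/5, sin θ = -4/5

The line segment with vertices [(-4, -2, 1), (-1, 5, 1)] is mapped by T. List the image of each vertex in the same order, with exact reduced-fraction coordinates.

image vertices: (-10, 37/5, -16/5), (-37, 16/5, 12/5)

T1 translate by (5, -1, -4): (-4, -2, 1) → (1, -3, -3); (-1, 5, 1) → (4, 4, -3)
T2 scale by (3, -1, -1): (1, -3, -3) → (3, 3, 3); (4, 4, -3) → (12, -4, 3)
T3 translate by (2, 1, -1): (3, 3, 3) → (5, 4, 2); (12, -4, 3) → (14, -3, 2)
T4 scale by (-3, 1, 2): (5, 4, 2) → (-15, 4, 4); (14, -3, 2) → (-42, -3, 4)
T5 translate by (5, 3, 0): (-15, 4, 4) → (-10, 7, 4); (-42, -3, 4) → (-37, 0, 4)
T6 rotate right-handed about the x-axis with cos θ = 3/5, sin θ = -4/5: (-10, 7, 4) → (-10, 37/5, -16/5); (-37, 0, 4) → (-37, 16/5, 12/5)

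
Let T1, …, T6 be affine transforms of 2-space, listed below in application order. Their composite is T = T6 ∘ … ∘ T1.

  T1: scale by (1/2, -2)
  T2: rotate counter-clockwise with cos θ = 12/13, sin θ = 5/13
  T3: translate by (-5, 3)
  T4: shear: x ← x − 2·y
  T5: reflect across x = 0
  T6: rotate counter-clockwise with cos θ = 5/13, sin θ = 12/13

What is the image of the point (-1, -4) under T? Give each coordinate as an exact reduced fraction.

T1 scale by (1/2, -2): (-1, -4) → (-1/2, 8)
T2 rotate counter-clockwise with cos θ = 12/13, sin θ = 5/13: (-1/2, 8) → (-46/13, 187/26)
T3 translate by (-5, 3): (-46/13, 187/26) → (-111/13, 265/26)
T4 shear: x ← x − 2·y: (-111/13, 265/26) → (-376/13, 265/26)
T5 reflect across x = 0: (-376/13, 265/26) → (376/13, 265/26)
T6 rotate counter-clockwise with cos θ = 5/13, sin θ = 12/13: (376/13, 265/26) → (290/169, 10349/338)

T(p) = (290/169, 10349/338)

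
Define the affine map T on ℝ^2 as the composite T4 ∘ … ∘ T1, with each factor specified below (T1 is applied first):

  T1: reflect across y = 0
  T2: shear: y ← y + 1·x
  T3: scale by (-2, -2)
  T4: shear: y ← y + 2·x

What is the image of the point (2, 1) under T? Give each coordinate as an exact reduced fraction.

T1 reflect across y = 0: (2, 1) → (2, -1)
T2 shear: y ← y + 1·x: (2, -1) → (2, 1)
T3 scale by (-2, -2): (2, 1) → (-4, -2)
T4 shear: y ← y + 2·x: (-4, -2) → (-4, -10)

T(p) = (-4, -10)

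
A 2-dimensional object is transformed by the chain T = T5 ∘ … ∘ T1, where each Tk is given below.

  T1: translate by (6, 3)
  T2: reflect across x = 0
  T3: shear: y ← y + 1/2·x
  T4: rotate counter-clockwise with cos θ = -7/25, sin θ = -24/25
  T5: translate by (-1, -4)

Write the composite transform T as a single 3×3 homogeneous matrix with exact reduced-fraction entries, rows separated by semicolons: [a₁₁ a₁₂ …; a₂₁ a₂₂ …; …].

T1 = [1 0 6; 0 1 3; 0 0 1]
T2·T1 = [-1 0 -6; 0 1 3; 0 0 1]
T3·…·T1 = [-1 0 -6; -1/2 1 0; 0 0 1]
T4·…·T1 = [-1/5 24/25 42/25; 11/10 -7/25 144/25; 0 0 1]
T5·…·T1 = [-1/5 24/25 17/25; 11/10 -7/25 44/25; 0 0 1]

T = [-1/5 24/25 17/25; 11/10 -7/25 44/25; 0 0 1]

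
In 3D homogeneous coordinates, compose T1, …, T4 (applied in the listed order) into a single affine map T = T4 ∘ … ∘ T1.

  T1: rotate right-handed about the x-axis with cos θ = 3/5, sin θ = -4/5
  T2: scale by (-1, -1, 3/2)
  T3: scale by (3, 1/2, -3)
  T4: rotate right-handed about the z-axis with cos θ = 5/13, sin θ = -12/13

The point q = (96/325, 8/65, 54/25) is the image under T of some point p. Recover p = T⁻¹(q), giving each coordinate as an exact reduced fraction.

T1 = [1 0 0 0; 0 3/5 4/5 0; 0 -4/5 3/5 0; 0 0 0 1]
T2·T1 = [-1 0 0 0; 0 -3/5 -4/5 0; 0 -6/5 9/10 0; 0 0 0 1]
T3·…·T1 = [-3 0 0 0; 0 -3/10 -2/5 0; 0 18/5 -27/10 0; 0 0 0 1]
T4·…·T1 = [-15/13 -18/65 -24/65 0; 36/13 -3/26 -2/13 0; 0 18/5 -27/10 0; 0 0 0 1]
det M = -27/4; M⁻¹ = [-5/39 4/13 0 0; -72/65 -6/13 8/45 0; -96/65 -8/13 -2/15 0; 0 0 0 1]
M⁻¹ · (96/325, 8/65, 54/25)ᵀ = (0, 0, -4/5)ᵀ

p = (0, 0, -4/5)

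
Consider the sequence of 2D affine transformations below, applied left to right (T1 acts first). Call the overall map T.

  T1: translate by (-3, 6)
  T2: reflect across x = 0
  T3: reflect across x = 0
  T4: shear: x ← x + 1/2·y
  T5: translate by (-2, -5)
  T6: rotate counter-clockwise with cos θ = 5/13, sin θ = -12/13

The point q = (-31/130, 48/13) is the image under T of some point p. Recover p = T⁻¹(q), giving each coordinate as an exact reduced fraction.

p = (-8/5, 1/5)

T1 = [1 0 -3; 0 1 6; 0 0 1]
T2·T1 = [-1 0 3; 0 1 6; 0 0 1]
T3·…·T1 = [1 0 -3; 0 1 6; 0 0 1]
T4·…·T1 = [1 1/2 0; 0 1 6; 0 0 1]
T5·…·T1 = [1 1/2 -2; 0 1 1; 0 0 1]
T6·…·T1 = [5/13 29/26 2/13; -12/13 -1/13 29/13; 0 0 1]
det M = 1; M⁻¹ = [-1/13 -29/26 5/2; 12/13 5/13 -1; 0 0 1]
M⁻¹ · (-31/130, 48/13)ᵀ = (-8/5, 1/5)ᵀ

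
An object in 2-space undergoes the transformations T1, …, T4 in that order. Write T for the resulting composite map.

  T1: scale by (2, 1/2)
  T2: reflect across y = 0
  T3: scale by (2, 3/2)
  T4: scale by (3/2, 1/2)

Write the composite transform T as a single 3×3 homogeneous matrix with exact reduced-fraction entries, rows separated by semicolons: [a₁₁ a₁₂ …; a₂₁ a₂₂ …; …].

T = [6 0 0; 0 -3/8 0; 0 0 1]

T1 = [2 0 0; 0 1/2 0; 0 0 1]
T2·T1 = [2 0 0; 0 -1/2 0; 0 0 1]
T3·…·T1 = [4 0 0; 0 -3/4 0; 0 0 1]
T4·…·T1 = [6 0 0; 0 -3/8 0; 0 0 1]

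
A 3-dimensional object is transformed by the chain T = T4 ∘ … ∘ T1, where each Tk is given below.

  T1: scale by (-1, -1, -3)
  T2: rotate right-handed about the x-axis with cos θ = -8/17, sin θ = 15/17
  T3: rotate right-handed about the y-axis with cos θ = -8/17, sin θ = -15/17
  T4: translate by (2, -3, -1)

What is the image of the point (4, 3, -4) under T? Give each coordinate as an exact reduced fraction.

T1 scale by (-1, -1, -3): (4, 3, -4) → (-4, -3, 12)
T2 rotate right-handed about the x-axis with cos θ = -8/17, sin θ = 15/17: (-4, -3, 12) → (-4, -156/17, -141/17)
T3 rotate right-handed about the y-axis with cos θ = -8/17, sin θ = -15/17: (-4, -156/17, -141/17) → (2659/289, -156/17, 108/289)
T4 translate by (2, -3, -1): (2659/289, -156/17, 108/289) → (3237/289, -207/17, -181/289)

T(p) = (3237/289, -207/17, -181/289)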